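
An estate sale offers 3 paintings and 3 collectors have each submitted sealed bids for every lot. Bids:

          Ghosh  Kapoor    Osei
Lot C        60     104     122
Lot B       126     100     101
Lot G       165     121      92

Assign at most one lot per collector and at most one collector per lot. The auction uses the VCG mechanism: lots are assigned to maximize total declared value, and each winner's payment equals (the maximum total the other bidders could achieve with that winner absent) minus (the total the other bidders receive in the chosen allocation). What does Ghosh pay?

Efficient allocation: Ghosh→Lot G ($165), Kapoor→Lot B ($100), Osei→Lot C ($122); total welfare W = $387.
Ghosh receives Lot G at value $165, so the others get W − 165 = $222.
Without Ghosh: best allocation of the remaining 2 bidders over all 3 lots is Kapoor→Lot G ($121), Osei→Lot C ($122), total $243.
VCG payment = (others' best without Ghosh) − (others' welfare with Ghosh) = 243 − 222 = $21.

Ghosh pays $21.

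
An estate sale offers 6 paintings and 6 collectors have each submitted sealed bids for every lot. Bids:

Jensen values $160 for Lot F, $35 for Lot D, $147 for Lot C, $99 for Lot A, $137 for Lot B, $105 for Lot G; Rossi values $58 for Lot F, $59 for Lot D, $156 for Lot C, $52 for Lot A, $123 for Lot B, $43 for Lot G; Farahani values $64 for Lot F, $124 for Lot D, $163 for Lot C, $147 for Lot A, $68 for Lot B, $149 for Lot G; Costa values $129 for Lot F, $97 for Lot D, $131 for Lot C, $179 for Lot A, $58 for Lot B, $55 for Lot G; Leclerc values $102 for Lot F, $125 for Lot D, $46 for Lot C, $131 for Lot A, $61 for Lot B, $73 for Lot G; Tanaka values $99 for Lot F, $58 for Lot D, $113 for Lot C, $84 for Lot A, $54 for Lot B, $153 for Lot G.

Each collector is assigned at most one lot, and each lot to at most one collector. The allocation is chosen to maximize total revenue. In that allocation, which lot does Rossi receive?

Treat this as an assignment problem: match each collector to one lot.
Optimal: Jensen→Lot F ($160), Rossi→Lot B ($123), Farahani→Lot C ($163), Costa→Lot A ($179), Leclerc→Lot D ($125), Tanaka→Lot G ($153) — total 160+123+163+179+125+153 = $903.
Row-greedy (each collector in turn takes its best remaining lot) gives $823, worse by 80.
Swapping Jensen↔Leclerc (Jensen→Lot D $35, Leclerc→Lot F $102) loses 148.
Rossi's own top lot is Lot C ($156), but forcing Rossi→Lot C and reassigning the rest optimally gives only $851 — worse by 52.

Rossi receives Lot B.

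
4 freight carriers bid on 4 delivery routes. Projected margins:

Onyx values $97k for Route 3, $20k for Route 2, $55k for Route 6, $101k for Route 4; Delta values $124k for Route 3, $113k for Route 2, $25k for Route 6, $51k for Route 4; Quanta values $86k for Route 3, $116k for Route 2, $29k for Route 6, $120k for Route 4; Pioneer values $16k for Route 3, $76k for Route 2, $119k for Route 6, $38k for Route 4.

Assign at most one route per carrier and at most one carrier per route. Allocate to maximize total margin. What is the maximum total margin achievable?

Optimal: Onyx→Route 4 ($101k), Delta→Route 3 ($124k), Quanta→Route 2 ($116k), Pioneer→Route 6 ($119k) — total 101+124+116+119 = $460k.
Max-entry greedy (repeatedly take the single best remaining cell) gives $383k, worse by 77.
No other one-to-one assignment exceeds $460k.

Max total: $460k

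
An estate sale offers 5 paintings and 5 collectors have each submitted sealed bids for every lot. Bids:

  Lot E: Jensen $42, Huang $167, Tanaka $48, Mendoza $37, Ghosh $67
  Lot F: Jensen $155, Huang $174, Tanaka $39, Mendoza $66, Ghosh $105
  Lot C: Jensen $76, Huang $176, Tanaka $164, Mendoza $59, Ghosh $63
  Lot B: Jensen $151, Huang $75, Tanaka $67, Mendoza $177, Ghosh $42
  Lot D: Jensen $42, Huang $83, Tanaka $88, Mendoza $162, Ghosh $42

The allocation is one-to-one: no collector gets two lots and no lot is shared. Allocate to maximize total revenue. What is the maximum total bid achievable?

Max total: $749

Treat this as an assignment problem: match each collector to one lot.
Optimal: Jensen→Lot B ($151), Huang→Lot E ($167), Tanaka→Lot C ($164), Mendoza→Lot D ($162), Ghosh→Lot F ($105) — total 151+167+164+162+105 = $749.
Max-entry greedy (repeatedly take the single best remaining cell) gives $663, worse by 86.
Next-best assignment: Jensen→Lot B, Huang→Lot F, Tanaka→Lot C, Mendoza→Lot D, Ghosh→Lot E = $718.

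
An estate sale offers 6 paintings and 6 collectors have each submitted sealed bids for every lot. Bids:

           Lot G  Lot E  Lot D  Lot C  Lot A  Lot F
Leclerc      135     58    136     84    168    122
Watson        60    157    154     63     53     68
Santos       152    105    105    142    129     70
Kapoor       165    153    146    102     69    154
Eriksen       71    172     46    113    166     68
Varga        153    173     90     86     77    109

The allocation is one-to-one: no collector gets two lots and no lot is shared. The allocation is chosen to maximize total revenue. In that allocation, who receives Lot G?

Optimal: Leclerc→Lot A ($168), Watson→Lot D ($154), Santos→Lot C ($142), Kapoor→Lot F ($154), Eriksen→Lot E ($172), Varga→Lot G ($153) — total 168+154+142+154+172+153 = $943.
Max-entry greedy (repeatedly take the single best remaining cell) gives $870, worse by 73.
Varga's own top lot is Lot E ($173), but forcing Varga→Lot E and reassigning the rest optimally gives only $924 — worse by 19.

Varga receives Lot G.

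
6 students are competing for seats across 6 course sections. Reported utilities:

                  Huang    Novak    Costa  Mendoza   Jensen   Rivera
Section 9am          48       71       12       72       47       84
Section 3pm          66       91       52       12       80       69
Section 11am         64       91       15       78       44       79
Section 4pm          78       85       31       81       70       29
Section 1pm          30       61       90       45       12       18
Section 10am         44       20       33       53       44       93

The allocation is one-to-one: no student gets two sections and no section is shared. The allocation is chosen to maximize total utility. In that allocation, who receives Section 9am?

Mendoza receives Section 9am.

Treat this as an assignment problem: match each student to one section.
Optimal: Huang→Section 4pm (78 points), Novak→Section 11am (91 points), Costa→Section 1pm (90 points), Mendoza→Section 9am (72 points), Jensen→Section 3pm (80 points), Rivera→Section 10am (93 points) — total 78+91+90+72+80+93 = 504 points.
Next-best assignment: Huang→Section 4pm, Novak→Section 9am, Costa→Section 1pm, Mendoza→Section 11am, Jensen→Section 3pm, Rivera→Section 10am = 490 points.
Swapping Novak↔Rivera (Novak→Section 10am 20 points, Rivera→Section 11am 79 points) loses 85.
Mendoza's own top section is Section 4pm (81 points), but forcing Mendoza→Section 4pm and reassigning the rest optimally gives only 483 points — worse by 21.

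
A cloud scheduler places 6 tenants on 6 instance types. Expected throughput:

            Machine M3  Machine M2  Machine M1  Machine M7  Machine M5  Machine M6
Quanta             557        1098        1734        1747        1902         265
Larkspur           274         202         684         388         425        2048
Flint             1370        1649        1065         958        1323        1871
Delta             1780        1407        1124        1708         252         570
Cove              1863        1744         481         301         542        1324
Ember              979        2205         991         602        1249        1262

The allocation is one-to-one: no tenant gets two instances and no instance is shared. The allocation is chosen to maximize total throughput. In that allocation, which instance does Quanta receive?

Treat this as an assignment problem: match each tenant to one instance.
Optimal: Quanta→Machine M1 (1734 ops/s), Larkspur→Machine M6 (2048 ops/s), Flint→Machine M5 (1323 ops/s), Delta→Machine M7 (1708 ops/s), Cove→Machine M3 (1863 ops/s), Ember→Machine M2 (2205 ops/s) — total 1734+2048+1323+1708+1863+2205 = 10881 ops/s.
Row-greedy (each tenant in turn takes its best remaining instance) gives 8462 ops/s, worse by 2419.
No other one-to-one assignment exceeds 10881 ops/s.
Quanta's own top instance is Machine M5 (1902 ops/s), but forcing Quanta→Machine M5 and reassigning the rest optimally gives only 10791 ops/s — worse by 90.

Quanta receives Machine M1.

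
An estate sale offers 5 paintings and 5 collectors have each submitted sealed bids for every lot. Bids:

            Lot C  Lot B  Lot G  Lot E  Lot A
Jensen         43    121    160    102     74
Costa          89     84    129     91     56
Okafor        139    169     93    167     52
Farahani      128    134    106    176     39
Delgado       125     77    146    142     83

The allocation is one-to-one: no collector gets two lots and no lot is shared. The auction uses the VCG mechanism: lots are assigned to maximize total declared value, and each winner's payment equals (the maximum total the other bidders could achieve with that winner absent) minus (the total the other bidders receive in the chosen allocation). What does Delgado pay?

Delgado pays $33.

Efficient allocation: Jensen→Lot G ($160), Costa→Lot A ($56), Okafor→Lot B ($169), Farahani→Lot E ($176), Delgado→Lot C ($125); total welfare W = $686.
Delgado receives Lot C at value $125, so the others get W − 125 = $561.
Without Delgado: best allocation of the remaining 4 bidders over all 5 lots is Jensen→Lot G ($160), Costa→Lot C ($89), Okafor→Lot B ($169), Farahani→Lot E ($176), total $594.
VCG payment = (others' best without Delgado) − (others' welfare with Delgado) = 594 − 561 = $33.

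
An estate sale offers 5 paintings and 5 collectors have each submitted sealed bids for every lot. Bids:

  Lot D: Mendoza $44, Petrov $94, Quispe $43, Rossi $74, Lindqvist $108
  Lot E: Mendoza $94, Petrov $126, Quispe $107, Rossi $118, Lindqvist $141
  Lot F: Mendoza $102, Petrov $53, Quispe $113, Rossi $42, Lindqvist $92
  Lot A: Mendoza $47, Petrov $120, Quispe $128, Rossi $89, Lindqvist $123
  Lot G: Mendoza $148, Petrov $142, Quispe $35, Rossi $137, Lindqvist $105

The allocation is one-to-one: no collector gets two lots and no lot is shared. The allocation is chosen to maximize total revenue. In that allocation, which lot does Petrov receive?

Petrov receives Lot A.

Treat this as an assignment problem: match each collector to one lot.
Optimal: Mendoza→Lot G ($148), Petrov→Lot A ($120), Quispe→Lot F ($113), Rossi→Lot E ($118), Lindqvist→Lot D ($108) — total 148+120+113+118+108 = $607.
Max-entry greedy (repeatedly take the single best remaining cell) gives $553, worse by 54.
Petrov's own top lot is Lot G ($142), but forcing Petrov→Lot G and reassigning the rest optimally gives only $598 — worse by 9.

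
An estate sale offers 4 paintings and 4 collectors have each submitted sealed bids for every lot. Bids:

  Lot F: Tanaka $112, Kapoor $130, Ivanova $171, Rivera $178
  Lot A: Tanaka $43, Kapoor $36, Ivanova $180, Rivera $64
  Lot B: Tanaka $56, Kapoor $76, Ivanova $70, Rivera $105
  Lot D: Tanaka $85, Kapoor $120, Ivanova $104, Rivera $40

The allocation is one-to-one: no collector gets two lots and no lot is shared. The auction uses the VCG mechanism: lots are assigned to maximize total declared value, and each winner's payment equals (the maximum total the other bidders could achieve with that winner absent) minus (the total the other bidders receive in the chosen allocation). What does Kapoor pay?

Kapoor pays $29.

Efficient allocation: Tanaka→Lot B ($56), Kapoor→Lot D ($120), Ivanova→Lot A ($180), Rivera→Lot F ($178); total welfare W = $534.
Kapoor receives Lot D at value $120, so the others get W − 120 = $414.
Without Kapoor: best allocation of the remaining 3 bidders over all 4 lots is Tanaka→Lot D ($85), Ivanova→Lot A ($180), Rivera→Lot F ($178), total $443.
VCG payment = (others' best without Kapoor) − (others' welfare with Kapoor) = 443 − 414 = $29.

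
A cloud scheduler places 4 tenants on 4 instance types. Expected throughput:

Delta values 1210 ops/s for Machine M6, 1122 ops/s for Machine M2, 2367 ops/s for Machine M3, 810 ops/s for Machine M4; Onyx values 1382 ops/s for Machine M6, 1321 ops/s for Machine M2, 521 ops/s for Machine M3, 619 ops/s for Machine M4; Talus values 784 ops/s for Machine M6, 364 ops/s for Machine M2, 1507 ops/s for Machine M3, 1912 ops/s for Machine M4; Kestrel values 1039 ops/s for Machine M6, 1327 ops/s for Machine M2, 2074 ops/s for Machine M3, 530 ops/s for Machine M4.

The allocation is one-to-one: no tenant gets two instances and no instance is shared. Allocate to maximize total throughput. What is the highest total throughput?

Optimal: Delta→Machine M3 (2367 ops/s), Onyx→Machine M6 (1382 ops/s), Talus→Machine M4 (1912 ops/s), Kestrel→Machine M2 (1327 ops/s) — total 2367+1382+1912+1327 = 6988 ops/s.
Checked against all permutations: 6988 ops/s is optimal.

Maximum total: 6988 ops/s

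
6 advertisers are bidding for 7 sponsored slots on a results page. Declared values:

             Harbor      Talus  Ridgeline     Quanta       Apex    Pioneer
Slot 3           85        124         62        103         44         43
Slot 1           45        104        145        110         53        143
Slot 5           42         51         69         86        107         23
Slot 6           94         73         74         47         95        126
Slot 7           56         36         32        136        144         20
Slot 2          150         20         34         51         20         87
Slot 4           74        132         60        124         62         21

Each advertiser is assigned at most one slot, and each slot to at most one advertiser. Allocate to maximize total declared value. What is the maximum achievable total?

Optimal: Harbor→Slot 2 ($150), Talus→Slot 3 ($124), Ridgeline→Slot 1 ($145), Quanta→Slot 4 ($124), Apex→Slot 7 ($144), Pioneer→Slot 6 ($126) — total 150+124+145+124+144+126 = $813.
Column-greedy (each slot in turn goes to its best remaining advertiser) gives $788, worse by 25.
Next-best assignment: Harbor→Slot 2, Talus→Slot 4, Ridgeline→Slot 1, Quanta→Slot 3, Apex→Slot 7, Pioneer→Slot 6 = $800.

Maximum total: $813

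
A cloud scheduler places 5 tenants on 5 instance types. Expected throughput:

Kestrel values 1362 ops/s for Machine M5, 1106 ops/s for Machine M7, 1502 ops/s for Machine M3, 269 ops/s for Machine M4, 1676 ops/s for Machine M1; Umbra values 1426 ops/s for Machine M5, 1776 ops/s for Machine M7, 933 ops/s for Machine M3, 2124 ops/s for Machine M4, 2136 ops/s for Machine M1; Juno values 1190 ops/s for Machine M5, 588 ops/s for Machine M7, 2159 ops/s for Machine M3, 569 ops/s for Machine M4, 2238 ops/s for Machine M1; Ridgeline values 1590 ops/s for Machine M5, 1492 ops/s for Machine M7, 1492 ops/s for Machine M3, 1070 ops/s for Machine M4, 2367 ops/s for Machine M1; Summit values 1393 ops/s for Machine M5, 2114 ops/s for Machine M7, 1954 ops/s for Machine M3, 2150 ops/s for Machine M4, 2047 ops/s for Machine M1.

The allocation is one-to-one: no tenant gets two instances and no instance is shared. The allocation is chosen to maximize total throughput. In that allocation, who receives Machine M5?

Kestrel receives Machine M5.

This is a one-to-one assignment (maximum-weight bipartite matching).
Optimal: Kestrel→Machine M5 (1362 ops/s), Umbra→Machine M4 (2124 ops/s), Juno→Machine M3 (2159 ops/s), Ridgeline→Machine M1 (2367 ops/s), Summit→Machine M7 (2114 ops/s) — total 1362+2124+2159+2367+2114 = 10126 ops/s.
Checked against all permutations: 10126 ops/s is optimal.
Kestrel's own top instance is Machine M1 (1676 ops/s), but forcing Kestrel→Machine M1 and reassigning the rest optimally gives only 9663 ops/s — worse by 463.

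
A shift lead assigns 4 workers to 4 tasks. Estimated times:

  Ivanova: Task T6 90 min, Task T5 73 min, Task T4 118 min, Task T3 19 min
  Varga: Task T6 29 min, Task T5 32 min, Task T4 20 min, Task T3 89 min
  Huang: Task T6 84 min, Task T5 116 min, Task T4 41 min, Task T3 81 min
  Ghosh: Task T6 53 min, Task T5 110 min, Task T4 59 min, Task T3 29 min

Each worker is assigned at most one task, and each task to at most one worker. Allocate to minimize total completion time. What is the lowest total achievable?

This is a one-to-one assignment (minimum-cost bipartite matching).
Optimal: Ivanova→Task T3 (19 min), Varga→Task T5 (32 min), Huang→Task T4 (41 min), Ghosh→Task T6 (53 min) — total 19+32+41+53 = 145 min.
Column-greedy (each task in turn goes to its cheapest remaining worker) gives 172 min, worse by 27.

Minimum total: 145 min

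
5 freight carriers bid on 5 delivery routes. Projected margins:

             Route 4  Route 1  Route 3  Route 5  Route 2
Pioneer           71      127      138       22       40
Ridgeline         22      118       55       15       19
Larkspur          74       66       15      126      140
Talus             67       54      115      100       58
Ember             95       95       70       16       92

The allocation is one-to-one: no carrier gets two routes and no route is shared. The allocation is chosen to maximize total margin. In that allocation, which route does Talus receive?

Talus receives Route 5.

Treat this as an assignment problem: match each carrier to one route.
Optimal: Pioneer→Route 3 ($138k), Ridgeline→Route 1 ($118k), Larkspur→Route 2 ($140k), Talus→Route 5 ($100k), Ember→Route 4 ($95k) — total 138+118+140+100+95 = $591k.
Column-greedy (each route in turn goes to its best remaining carrier) gives $482k, worse by 109.
Next-best assignment: Pioneer→Route 3, Ridgeline→Route 1, Larkspur→Route 5, Talus→Route 4, Ember→Route 2 = $541k.
Swapping Larkspur↔Ember (Larkspur→Route 4 $74k, Ember→Route 2 $92k) loses 69.
No other one-to-one assignment exceeds $591k.
Talus's own top route is Route 3 ($115k), but forcing Talus→Route 3 and reassigning the rest optimally gives only $522k — worse by 69.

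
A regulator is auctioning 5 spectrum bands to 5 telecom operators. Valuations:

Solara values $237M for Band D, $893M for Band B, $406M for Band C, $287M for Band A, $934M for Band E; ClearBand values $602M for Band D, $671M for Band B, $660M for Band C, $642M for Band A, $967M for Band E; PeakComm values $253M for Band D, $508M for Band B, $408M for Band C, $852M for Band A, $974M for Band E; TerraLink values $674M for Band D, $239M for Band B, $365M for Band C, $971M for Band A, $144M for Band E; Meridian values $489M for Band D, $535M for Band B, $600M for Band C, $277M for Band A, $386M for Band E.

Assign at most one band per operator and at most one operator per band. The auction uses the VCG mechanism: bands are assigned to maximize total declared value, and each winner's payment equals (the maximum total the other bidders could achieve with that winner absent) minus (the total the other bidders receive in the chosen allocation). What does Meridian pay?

Meridian pays $58M.

Efficient allocation: Solara→Band B ($893M), ClearBand→Band D ($602M), PeakComm→Band E ($974M), TerraLink→Band A ($971M), Meridian→Band C ($600M); total welfare W = $4040M.
Meridian receives Band C at value $600M, so the others get W − 600 = $3440M.
Without Meridian: best allocation of the remaining 4 bidders over all 5 bands is Solara→Band B ($893M), ClearBand→Band C ($660M), PeakComm→Band E ($974M), TerraLink→Band A ($971M), total $3498M.
VCG payment = (others' best without Meridian) − (others' welfare with Meridian) = 3498 − 3440 = $58M.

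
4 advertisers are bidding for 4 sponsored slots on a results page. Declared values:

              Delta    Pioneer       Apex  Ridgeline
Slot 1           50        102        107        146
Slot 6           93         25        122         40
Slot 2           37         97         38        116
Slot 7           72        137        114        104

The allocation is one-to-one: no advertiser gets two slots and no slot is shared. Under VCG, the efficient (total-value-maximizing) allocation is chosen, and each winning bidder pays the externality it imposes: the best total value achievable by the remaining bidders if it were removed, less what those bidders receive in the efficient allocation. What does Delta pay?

Efficient allocation: Delta→Slot 6 ($93), Pioneer→Slot 7 ($137), Apex→Slot 1 ($107), Ridgeline→Slot 2 ($116); total welfare W = $453.
Delta receives Slot 6 at value $93, so the others get W − 93 = $360.
Without Delta: best allocation of the remaining 3 bidders over all 4 slots is Pioneer→Slot 7 ($137), Apex→Slot 6 ($122), Ridgeline→Slot 1 ($146), total $405.
VCG payment = (others' best without Delta) − (others' welfare with Delta) = 405 − 360 = $45.

Delta pays $45.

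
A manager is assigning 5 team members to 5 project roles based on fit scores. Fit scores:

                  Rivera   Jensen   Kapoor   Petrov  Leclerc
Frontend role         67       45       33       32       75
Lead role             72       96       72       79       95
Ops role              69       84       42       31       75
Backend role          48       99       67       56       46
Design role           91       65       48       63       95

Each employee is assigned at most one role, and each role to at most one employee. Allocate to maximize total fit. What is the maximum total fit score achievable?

Maximum total: 396 pts

Treat this as an assignment problem: match each employee to one role.
Optimal: Rivera→Design role (91 pts), Jensen→Ops role (84 pts), Kapoor→Backend role (67 pts), Petrov→Lead role (79 pts), Leclerc→Frontend role (75 pts) — total 91+84+67+79+75 = 396 pts.
Row-greedy (each employee in turn takes its best remaining role) gives 369 pts, worse by 27.
Checked against all permutations: 396 pts is optimal.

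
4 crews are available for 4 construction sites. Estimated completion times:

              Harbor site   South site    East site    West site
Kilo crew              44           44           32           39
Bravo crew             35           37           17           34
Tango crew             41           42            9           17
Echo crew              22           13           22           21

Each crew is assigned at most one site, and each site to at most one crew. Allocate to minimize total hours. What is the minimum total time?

Optimal: Kilo crew→Harbor site (44 hours), Bravo crew→East site (17 hours), Tango crew→West site (17 hours), Echo crew→South site (13 hours) — total 44+17+17+13 = 91 hours.
Min-entry greedy (repeatedly take the single cheapest remaining cell) gives 100 hours, worse by 9.
Swapping Tango crew↔Kilo crew (Tango crew→Harbor site 41 hours, Kilo crew→West site 39 hours) adds 19.

Min total: 91 hours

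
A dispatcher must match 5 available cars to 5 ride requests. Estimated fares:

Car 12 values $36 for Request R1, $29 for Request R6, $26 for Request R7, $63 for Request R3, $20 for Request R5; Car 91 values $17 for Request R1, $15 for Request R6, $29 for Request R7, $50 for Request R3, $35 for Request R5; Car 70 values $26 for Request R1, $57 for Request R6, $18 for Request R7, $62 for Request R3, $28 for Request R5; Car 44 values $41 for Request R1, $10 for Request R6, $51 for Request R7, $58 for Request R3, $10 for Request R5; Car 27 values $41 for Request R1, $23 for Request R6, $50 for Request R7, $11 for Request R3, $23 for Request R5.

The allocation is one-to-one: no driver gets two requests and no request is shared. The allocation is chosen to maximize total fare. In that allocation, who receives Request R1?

Car 27 receives Request R1.

This is a one-to-one assignment (maximum-weight bipartite matching).
Optimal: Car 12→Request R3 ($63), Car 91→Request R5 ($35), Car 70→Request R6 ($57), Car 44→Request R7 ($51), Car 27→Request R1 ($41) — total 63+35+57+51+41 = $247.
Column-greedy (each request in turn goes to its best remaining driver) gives $246, worse by 1.
No other one-to-one assignment exceeds $247.
Car 27's own top request is Request R7 ($50), but forcing Car 27→Request R7 and reassigning the rest optimally gives only $246 — worse by 1.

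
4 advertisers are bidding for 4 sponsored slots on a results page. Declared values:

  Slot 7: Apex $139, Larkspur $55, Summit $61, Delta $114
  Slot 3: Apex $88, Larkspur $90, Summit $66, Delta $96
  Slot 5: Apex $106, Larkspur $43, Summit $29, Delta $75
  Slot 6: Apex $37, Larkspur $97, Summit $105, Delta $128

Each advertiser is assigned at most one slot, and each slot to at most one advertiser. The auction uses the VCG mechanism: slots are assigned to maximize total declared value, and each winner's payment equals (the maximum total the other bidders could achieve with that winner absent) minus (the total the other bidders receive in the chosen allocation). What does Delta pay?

Efficient allocation: Apex→Slot 5 ($106), Larkspur→Slot 3 ($90), Summit→Slot 6 ($105), Delta→Slot 7 ($114); total welfare W = $415.
Delta receives Slot 7 at value $114, so the others get W − 114 = $301.
Without Delta: best allocation of the remaining 3 bidders over all 4 slots is Apex→Slot 7 ($139), Larkspur→Slot 3 ($90), Summit→Slot 6 ($105), total $334.
VCG payment = (others' best without Delta) − (others' welfare with Delta) = 334 − 301 = $33.

Delta pays $33.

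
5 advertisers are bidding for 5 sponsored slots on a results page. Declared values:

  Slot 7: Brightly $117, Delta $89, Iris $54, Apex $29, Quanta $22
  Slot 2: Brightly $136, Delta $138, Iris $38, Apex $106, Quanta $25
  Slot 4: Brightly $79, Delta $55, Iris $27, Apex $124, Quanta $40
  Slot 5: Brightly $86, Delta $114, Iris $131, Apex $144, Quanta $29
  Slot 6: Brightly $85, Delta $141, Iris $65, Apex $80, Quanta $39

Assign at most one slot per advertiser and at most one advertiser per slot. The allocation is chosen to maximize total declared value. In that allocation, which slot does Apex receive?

Apex receives Slot 4.

This is a one-to-one assignment (maximum-weight bipartite matching).
Optimal: Brightly→Slot 2 ($136), Delta→Slot 6 ($141), Iris→Slot 5 ($131), Apex→Slot 4 ($124), Quanta→Slot 7 ($22) — total 136+141+131+124+22 = $554.
Column-greedy (each slot in turn goes to its best remaining advertiser) gives $549, worse by 5.
Swapping Apex↔Delta (Apex→Slot 6 $80, Delta→Slot 4 $55) loses 130.
Apex's own top slot is Slot 5 ($144), but forcing Apex→Slot 5 and reassigning the rest optimally gives only $515 — worse by 39.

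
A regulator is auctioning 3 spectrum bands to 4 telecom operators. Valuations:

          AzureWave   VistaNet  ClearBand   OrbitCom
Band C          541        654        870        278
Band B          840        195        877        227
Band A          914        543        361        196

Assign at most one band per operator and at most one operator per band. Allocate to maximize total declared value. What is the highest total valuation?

Max total: $2445M

Optimal: VistaNet→Band C ($654M), ClearBand→Band B ($877M), AzureWave→Band A ($914M) — total 654+877+914 = $2445M.
Column-greedy (each band in turn goes to its best remaining operator) gives $2253M, worse by 192.
Next-best assignment: ClearBand→Band C, AzureWave→Band B, VistaNet→Band A = $2253M.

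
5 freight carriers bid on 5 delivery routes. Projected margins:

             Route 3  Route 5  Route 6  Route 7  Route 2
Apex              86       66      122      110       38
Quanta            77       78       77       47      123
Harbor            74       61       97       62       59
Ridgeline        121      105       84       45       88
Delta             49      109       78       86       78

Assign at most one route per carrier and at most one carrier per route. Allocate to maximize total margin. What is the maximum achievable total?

Max total: $560k

Treat this as an assignment problem: match each carrier to one route.
Optimal: Apex→Route 7 ($110k), Quanta→Route 2 ($123k), Harbor→Route 6 ($97k), Ridgeline→Route 3 ($121k), Delta→Route 5 ($109k) — total 110+123+97+121+109 = $560k.
Column-greedy (each route in turn goes to its best remaining carrier) gives $537k, worse by 23.
Checked against all permutations: $560k is optimal.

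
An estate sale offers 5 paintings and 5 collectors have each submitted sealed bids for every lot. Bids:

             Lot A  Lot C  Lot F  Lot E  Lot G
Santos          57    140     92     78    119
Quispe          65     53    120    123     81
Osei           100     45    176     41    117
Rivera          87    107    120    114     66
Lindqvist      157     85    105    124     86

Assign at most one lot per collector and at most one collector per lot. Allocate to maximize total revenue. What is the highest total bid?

Optimal: Santos→Lot G ($119), Quispe→Lot E ($123), Osei→Lot F ($176), Rivera→Lot C ($107), Lindqvist→Lot A ($157) — total 119+123+176+107+157 = $682.
Max-entry greedy (repeatedly take the single best remaining cell) gives $662, worse by 20.
No other one-to-one assignment exceeds $682.

Maximum total: $682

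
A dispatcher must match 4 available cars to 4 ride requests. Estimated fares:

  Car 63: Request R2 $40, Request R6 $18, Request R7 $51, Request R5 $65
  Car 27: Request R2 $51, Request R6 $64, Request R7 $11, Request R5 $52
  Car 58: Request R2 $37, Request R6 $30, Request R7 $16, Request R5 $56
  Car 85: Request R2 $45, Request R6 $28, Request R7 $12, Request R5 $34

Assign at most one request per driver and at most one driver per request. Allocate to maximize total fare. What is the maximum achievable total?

Maximum total: $216

Optimal: Car 63→Request R7 ($51), Car 27→Request R6 ($64), Car 58→Request R5 ($56), Car 85→Request R2 ($45) — total 51+64+56+45 = $216.
Max-entry greedy (repeatedly take the single best remaining cell) gives $190, worse by 26.
Checked against all permutations: $216 is optimal.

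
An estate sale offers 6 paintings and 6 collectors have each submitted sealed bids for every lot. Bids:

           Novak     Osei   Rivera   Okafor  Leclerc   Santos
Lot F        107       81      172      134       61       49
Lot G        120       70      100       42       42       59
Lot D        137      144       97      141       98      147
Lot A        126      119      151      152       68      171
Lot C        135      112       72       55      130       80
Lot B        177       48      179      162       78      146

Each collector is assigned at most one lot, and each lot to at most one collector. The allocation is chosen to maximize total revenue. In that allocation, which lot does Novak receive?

Novak receives Lot G.

This is the linear assignment problem.
Optimal: Novak→Lot G ($120), Osei→Lot D ($144), Rivera→Lot F ($172), Okafor→Lot B ($162), Leclerc→Lot C ($130), Santos→Lot A ($171) — total 120+144+172+162+130+171 = $899.
Column-greedy (each lot in turn goes to its best remaining collector) gives $769, worse by 130.
Next-best assignment: Novak→Lot G, Osei→Lot D, Rivera→Lot B, Okafor→Lot F, Leclerc→Lot C, Santos→Lot A = $878.
Every other assignment is strictly worse.
Novak's own top lot is Lot B ($177), but forcing Novak→Lot B and reassigning the rest optimally gives only $861 — worse by 38.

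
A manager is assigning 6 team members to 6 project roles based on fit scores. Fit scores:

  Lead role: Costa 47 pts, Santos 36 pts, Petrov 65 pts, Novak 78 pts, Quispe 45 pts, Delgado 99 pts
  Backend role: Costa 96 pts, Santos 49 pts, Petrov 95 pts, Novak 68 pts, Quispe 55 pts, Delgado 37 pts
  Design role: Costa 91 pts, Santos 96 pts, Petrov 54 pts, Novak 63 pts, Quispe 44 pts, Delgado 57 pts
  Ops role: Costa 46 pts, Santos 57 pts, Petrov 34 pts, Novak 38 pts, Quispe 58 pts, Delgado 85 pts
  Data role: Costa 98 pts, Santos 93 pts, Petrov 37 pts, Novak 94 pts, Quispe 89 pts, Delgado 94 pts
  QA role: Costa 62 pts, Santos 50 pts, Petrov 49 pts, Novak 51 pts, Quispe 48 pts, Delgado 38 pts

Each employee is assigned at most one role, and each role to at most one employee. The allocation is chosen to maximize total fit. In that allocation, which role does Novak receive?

Optimal: Costa→QA role (62 pts), Santos→Design role (96 pts), Petrov→Backend role (95 pts), Novak→Lead role (78 pts), Quispe→Data role (89 pts), Delgado→Ops role (85 pts) — total 62+96+95+78+89+85 = 505 pts.
Novak's own top role is Data role (94 pts), but forcing Novak→Data role and reassigning the rest optimally gives only 504 pts — worse by 1.

Novak receives Lead role.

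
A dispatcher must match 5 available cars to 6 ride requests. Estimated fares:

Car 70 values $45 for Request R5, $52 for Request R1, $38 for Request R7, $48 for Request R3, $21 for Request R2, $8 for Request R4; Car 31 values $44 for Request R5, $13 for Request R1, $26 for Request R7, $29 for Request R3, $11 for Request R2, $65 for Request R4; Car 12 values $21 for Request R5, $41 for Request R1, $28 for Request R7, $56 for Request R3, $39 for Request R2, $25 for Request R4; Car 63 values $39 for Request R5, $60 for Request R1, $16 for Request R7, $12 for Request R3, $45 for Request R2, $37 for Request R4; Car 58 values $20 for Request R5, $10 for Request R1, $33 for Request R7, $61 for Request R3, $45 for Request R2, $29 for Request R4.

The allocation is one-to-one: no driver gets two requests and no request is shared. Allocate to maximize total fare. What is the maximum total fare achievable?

Optimal: Car 70→Request R5 ($45), Car 31→Request R4 ($65), Car 12→Request R3 ($56), Car 63→Request R1 ($60), Car 58→Request R2 ($45) — total 45+65+56+60+45 = $271.
Row-greedy (each driver in turn takes its best remaining request) gives $251, worse by 20.

Max total: $271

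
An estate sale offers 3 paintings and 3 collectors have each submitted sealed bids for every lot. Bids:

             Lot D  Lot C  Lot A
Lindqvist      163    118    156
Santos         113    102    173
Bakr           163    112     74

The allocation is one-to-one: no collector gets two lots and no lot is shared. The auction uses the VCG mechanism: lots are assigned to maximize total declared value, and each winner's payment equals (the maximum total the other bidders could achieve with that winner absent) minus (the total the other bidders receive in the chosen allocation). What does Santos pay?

Efficient allocation: Lindqvist→Lot C ($118), Santos→Lot A ($173), Bakr→Lot D ($163); total welfare W = $454.
Santos receives Lot A at value $173, so the others get W − 173 = $281.
Without Santos: best allocation of the remaining 2 bidders over all 3 lots is Lindqvist→Lot A ($156), Bakr→Lot D ($163), total $319.
VCG payment = (others' best without Santos) − (others' welfare with Santos) = 319 − 281 = $38.

Santos pays $38.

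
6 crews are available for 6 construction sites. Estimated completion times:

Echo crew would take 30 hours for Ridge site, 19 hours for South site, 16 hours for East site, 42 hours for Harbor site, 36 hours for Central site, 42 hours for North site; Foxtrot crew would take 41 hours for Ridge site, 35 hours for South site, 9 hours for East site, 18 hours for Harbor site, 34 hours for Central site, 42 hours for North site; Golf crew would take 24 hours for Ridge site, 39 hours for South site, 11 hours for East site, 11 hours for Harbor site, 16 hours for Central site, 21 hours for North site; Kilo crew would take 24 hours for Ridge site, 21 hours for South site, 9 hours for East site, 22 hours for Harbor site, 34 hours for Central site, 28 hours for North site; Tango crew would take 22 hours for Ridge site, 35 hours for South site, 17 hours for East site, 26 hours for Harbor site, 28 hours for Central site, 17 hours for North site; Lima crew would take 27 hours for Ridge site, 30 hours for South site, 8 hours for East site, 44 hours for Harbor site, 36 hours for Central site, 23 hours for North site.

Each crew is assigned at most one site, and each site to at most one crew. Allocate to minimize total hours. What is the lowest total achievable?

This is a one-to-one assignment (minimum-cost bipartite matching).
Optimal: Echo crew→South site (19 hours), Foxtrot crew→Harbor site (18 hours), Golf crew→Central site (16 hours), Kilo crew→Ridge site (24 hours), Tango crew→North site (17 hours), Lima crew→East site (8 hours) — total 19+18+16+24+17+8 = 102 hours.
Column-greedy (each site in turn goes to its cheapest remaining crew) gives 122 hours, worse by 20.
Checked against all permutations: 102 hours is optimal.

Min total: 102 hours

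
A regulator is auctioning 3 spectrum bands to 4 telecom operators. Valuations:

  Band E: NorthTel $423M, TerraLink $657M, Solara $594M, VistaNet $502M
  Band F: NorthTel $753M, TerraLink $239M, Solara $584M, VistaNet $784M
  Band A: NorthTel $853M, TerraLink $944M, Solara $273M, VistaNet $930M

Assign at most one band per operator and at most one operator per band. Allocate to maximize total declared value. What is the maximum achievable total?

Treat this as an assignment problem: match each operator to one band.
Optimal: TerraLink→Band E ($657M), NorthTel→Band F ($753M), VistaNet→Band A ($930M) — total 657+753+930 = $2340M.
Column-greedy (each band in turn goes to its best remaining operator) gives $2294M, worse by 46.

Maximum total: $2340M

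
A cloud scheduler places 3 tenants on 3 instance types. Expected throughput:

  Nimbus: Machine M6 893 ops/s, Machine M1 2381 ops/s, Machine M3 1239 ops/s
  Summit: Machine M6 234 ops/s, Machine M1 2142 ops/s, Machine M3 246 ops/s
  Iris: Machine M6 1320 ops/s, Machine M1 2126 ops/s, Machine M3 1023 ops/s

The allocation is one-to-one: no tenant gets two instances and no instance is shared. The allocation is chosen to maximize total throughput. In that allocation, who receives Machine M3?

Optimal: Nimbus→Machine M3 (1239 ops/s), Summit→Machine M1 (2142 ops/s), Iris→Machine M6 (1320 ops/s) — total 1239+2142+1320 = 4701 ops/s.
Row-greedy (each tenant in turn takes its best remaining instance) gives 3947 ops/s, worse by 754.
Next-best assignment: Nimbus→Machine M6, Summit→Machine M1, Iris→Machine M3 = 4058 ops/s.
Nimbus's own top instance is Machine M1 (2381 ops/s), but forcing Nimbus→Machine M1 and reassigning the rest optimally gives only 3947 ops/s — worse by 754.

Nimbus receives Machine M3.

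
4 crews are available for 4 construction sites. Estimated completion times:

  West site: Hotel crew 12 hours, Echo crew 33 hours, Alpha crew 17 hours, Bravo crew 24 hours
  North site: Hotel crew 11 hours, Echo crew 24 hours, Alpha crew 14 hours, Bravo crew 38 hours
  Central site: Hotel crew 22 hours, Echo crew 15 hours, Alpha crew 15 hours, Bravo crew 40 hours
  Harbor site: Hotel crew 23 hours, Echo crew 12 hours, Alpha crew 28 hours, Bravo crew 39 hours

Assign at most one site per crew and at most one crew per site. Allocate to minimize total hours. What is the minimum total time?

Min total: 62 hours

Optimal: Hotel crew→North site (11 hours), Echo crew→Harbor site (12 hours), Alpha crew→Central site (15 hours), Bravo crew→West site (24 hours) — total 11+12+15+24 = 62 hours.
Column-greedy (each site in turn goes to its cheapest remaining crew) gives 80 hours, worse by 18.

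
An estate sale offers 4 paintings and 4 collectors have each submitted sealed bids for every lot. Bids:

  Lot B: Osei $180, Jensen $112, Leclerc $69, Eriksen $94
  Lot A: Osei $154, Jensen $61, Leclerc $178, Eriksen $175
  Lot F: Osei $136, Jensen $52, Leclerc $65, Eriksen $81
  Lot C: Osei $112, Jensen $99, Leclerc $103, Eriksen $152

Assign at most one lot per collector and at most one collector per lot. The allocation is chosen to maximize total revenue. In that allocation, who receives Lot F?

This is the linear assignment problem.
Optimal: Osei→Lot F ($136), Jensen→Lot B ($112), Leclerc→Lot A ($178), Eriksen→Lot C ($152) — total 136+112+178+152 = $578.
Column-greedy (each lot in turn goes to its best remaining collector) gives $538, worse by 40.
Next-best assignment: Osei→Lot B, Jensen→Lot F, Leclerc→Lot A, Eriksen→Lot C = $562.
Swapping Jensen↔Osei (Jensen→Lot F $52, Osei→Lot B $180) loses 16.
Osei's own top lot is Lot B ($180), but forcing Osei→Lot B and reassigning the rest optimally gives only $562 — worse by 16.

Osei receives Lot F.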